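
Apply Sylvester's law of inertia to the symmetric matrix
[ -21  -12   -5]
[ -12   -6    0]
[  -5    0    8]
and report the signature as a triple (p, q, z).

step 0: pivot -21 → sign −
step 1: pivot 6/7 → sign +
step 2: pivot -1/3 → sign −
signature = (1, 2, 0)

Answer: (1, 2, 0)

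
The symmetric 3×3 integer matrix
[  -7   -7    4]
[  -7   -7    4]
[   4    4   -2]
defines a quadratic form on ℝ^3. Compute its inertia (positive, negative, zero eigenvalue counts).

Answer: (1, 1, 1)

Derivation:
step 0: pivot -7 → sign −
step 1: pivot 2/7 → sign +
step 2: row/col 2 already zero → sign 0
signature = (1, 1, 1)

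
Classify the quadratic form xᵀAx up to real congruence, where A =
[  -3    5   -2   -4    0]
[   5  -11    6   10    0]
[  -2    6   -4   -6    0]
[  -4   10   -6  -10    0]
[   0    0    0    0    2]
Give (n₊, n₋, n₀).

step 0: pivot -3 → sign −
step 1: pivot -8/3 → sign −
step 2: pivot -1/2 → sign −
step 3: pivot 2 → sign +
step 4: row/col 4 already zero → sign 0
signature = (1, 3, 1)

Answer: (1, 3, 1)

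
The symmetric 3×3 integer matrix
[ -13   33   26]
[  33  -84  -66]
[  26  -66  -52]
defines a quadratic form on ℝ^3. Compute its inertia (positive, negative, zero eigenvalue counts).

Answer: (0, 2, 1)

Derivation:
step 0: pivot -13 → sign −
step 1: pivot -3/13 → sign −
step 2: row/col 2 already zero → sign 0
signature = (0, 2, 1)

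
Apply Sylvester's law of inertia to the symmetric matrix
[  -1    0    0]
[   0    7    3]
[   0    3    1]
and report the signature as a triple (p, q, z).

Answer: (1, 2, 0)

Derivation:
step 0: pivot -1 → sign −
step 1: pivot 7 → sign +
step 2: pivot -2/7 → sign −
signature = (1, 2, 0)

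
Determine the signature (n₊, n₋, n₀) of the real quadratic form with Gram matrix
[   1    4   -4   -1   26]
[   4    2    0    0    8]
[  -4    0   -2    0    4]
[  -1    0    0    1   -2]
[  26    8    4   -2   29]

step 0: pivot 1 → sign +
step 1: pivot -14 → sign −
step 2: pivot 2/7 → sign +
step 3: pivot 1 → sign +
step 4: row/col 4 already zero → sign 0
signature = (3, 1, 1)

Answer: (3, 1, 1)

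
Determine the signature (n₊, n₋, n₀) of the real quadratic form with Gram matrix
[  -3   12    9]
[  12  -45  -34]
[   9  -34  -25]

step 0: pivot -3 → sign −
step 1: pivot 3 → sign +
step 2: pivot 2/3 → sign +
signature = (2, 1, 0)

Answer: (2, 1, 0)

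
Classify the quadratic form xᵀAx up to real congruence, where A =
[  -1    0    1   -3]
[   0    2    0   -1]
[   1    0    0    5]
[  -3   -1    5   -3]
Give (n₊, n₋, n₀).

Answer: (3, 1, 0)

Derivation:
step 0: pivot -1 → sign −
step 1: pivot 2 → sign +
step 2: pivot 1 → sign +
step 3: pivot 3/2 → sign +
signature = (3, 1, 0)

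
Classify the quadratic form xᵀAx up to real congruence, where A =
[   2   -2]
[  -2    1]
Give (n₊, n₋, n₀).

step 0: pivot 2 → sign +
step 1: pivot -1 → sign −
signature = (1, 1, 0)

Answer: (1, 1, 0)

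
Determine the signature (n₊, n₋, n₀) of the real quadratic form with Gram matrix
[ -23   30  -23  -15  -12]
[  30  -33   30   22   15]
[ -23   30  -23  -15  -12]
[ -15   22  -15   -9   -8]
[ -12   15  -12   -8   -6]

step 0: pivot -23 → sign −
step 1: pivot 141/23 → sign +
step 2: pivot -26/141 → sign −
step 3: pivot 3/13 → sign +
step 4: row/col 4 already zero → sign 0
signature = (2, 2, 1)

Answer: (2, 2, 1)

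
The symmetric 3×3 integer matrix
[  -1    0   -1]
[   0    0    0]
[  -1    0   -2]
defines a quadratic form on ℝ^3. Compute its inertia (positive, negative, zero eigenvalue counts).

Answer: (0, 2, 1)

Derivation:
step 0: pivot -1 → sign −
step 1: pivot -1 → sign −
step 2: row/col 2 already zero → sign 0
signature = (0, 2, 1)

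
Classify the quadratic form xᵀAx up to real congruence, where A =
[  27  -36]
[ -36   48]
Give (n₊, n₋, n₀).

step 0: pivot 27 → sign +
step 1: row/col 1 already zero → sign 0
signature = (1, 0, 1)

Answer: (1, 0, 1)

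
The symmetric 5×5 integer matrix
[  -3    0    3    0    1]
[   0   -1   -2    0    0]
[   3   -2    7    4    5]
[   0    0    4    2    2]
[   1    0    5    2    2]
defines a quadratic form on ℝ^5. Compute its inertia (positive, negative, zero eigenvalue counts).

step 0: pivot -3 → sign −
step 1: pivot -1 → sign −
step 2: pivot 14 → sign +
step 3: pivot 6/7 → sign +
step 4: pivot -1/3 → sign −
signature = (2, 3, 0)

Answer: (2, 3, 0)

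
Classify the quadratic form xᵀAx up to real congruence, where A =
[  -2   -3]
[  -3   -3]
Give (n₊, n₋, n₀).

Answer: (1, 1, 0)

Derivation:
step 0: pivot -2 → sign −
step 1: pivot 3/2 → sign +
signature = (1, 1, 0)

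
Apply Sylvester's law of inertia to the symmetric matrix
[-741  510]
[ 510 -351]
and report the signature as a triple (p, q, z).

step 0: pivot -741 → sign −
step 1: pivot 3/247 → sign +
signature = (1, 1, 0)

Answer: (1, 1, 0)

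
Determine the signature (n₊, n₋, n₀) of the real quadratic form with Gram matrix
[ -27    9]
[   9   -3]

Answer: (0, 1, 1)

Derivation:
step 0: pivot -27 → sign −
step 1: row/col 1 already zero → sign 0
signature = (0, 1, 1)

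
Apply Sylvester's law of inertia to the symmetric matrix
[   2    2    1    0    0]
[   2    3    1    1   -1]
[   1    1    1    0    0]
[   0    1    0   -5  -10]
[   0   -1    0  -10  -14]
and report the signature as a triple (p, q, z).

Answer: (3, 2, 0)

Derivation:
step 0: pivot 2 → sign +
step 1: pivot 1 → sign +
step 2: pivot 1/2 → sign +
step 3: pivot -6 → sign −
step 4: pivot -3/2 → sign −
signature = (3, 2, 0)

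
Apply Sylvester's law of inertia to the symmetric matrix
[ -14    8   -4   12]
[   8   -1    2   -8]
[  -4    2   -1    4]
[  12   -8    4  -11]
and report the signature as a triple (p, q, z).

Answer: (2, 2, 0)

Derivation:
step 0: pivot -14 → sign −
step 1: pivot 25/7 → sign +
step 2: pivot 3/25 → sign +
step 3: pivot -3 → sign −
signature = (2, 2, 0)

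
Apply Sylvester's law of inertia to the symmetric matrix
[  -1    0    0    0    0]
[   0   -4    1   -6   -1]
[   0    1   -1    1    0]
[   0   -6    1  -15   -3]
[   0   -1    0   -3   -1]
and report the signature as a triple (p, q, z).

Answer: (0, 5, 0)

Derivation:
step 0: pivot -1 → sign −
step 1: pivot -4 → sign −
step 2: pivot -3/4 → sign −
step 3: pivot -17/3 → sign −
step 4: pivot -6/17 → sign −
signature = (0, 5, 0)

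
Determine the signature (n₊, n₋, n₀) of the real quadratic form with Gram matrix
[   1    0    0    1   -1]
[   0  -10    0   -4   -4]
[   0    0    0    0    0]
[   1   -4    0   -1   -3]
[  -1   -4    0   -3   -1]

Answer: (1, 2, 2)

Derivation:
step 0: pivot 1 → sign +
step 1: pivot -10 → sign −
step 2: pivot -2/5 → sign −
step 3: row/col 3 already zero → sign 0
step 4: row/col 4 already zero → sign 0
signature = (1, 2, 2)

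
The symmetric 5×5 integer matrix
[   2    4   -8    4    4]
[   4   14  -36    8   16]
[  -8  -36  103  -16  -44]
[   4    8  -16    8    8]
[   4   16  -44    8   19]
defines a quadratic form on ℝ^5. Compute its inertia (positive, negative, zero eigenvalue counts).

Answer: (3, 1, 1)

Derivation:
step 0: pivot 2 → sign +
step 1: pivot 6 → sign +
step 2: pivot 13/3 → sign +
step 3: pivot -1/13 → sign −
step 4: row/col 4 already zero → sign 0
signature = (3, 1, 1)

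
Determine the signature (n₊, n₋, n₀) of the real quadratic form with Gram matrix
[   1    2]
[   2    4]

step 0: pivot 1 → sign +
step 1: row/col 1 already zero → sign 0
signature = (1, 0, 1)

Answer: (1, 0, 1)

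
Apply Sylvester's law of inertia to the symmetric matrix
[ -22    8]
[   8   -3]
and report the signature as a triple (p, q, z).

step 0: pivot -22 → sign −
step 1: pivot -1/11 → sign −
signature = (0, 2, 0)

Answer: (0, 2, 0)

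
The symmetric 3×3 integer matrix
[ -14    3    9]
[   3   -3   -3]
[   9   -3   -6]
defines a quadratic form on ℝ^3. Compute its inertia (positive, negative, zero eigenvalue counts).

step 0: pivot -14 → sign −
step 1: pivot -33/14 → sign −
step 2: pivot 3/11 → sign +
signature = (1, 2, 0)

Answer: (1, 2, 0)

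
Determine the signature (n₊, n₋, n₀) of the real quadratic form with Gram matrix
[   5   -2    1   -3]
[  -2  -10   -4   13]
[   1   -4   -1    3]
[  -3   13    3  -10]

step 0: pivot 5 → sign +
step 1: pivot -54/5 → sign −
step 2: pivot 59/54 → sign +
step 3: pivot -6/59 → sign −
signature = (2, 2, 0)

Answer: (2, 2, 0)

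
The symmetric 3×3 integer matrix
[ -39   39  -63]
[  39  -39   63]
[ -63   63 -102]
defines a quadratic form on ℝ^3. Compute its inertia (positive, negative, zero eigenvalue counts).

Answer: (0, 2, 1)

Derivation:
step 0: pivot -39 → sign −
step 1: pivot -3/13 → sign −
step 2: row/col 2 already zero → sign 0
signature = (0, 2, 1)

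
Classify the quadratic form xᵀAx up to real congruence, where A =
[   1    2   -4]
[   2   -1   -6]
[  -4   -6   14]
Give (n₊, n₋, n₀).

step 0: pivot 1 → sign +
step 1: pivot -5 → sign −
step 2: pivot -6/5 → sign −
signature = (1, 2, 0)

Answer: (1, 2, 0)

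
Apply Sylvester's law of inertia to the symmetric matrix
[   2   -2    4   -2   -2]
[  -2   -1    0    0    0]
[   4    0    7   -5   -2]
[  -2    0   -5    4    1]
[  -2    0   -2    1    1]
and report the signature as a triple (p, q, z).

step 0: pivot 2 → sign +
step 1: pivot -3 → sign −
step 2: pivot 13/3 → sign +
step 3: pivot 3/13 → sign +
step 4: row/col 4 already zero → sign 0
signature = (3, 1, 1)

Answer: (3, 1, 1)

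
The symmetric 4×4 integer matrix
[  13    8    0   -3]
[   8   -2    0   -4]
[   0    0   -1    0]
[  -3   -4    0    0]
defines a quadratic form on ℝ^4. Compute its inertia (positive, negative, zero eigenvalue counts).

step 0: pivot 13 → sign +
step 1: pivot -90/13 → sign −
step 2: pivot -1 → sign −
step 3: pivot -1/45 → sign −
signature = (1, 3, 0)

Answer: (1, 3, 0)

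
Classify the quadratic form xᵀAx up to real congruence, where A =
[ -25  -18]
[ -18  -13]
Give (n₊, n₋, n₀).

step 0: pivot -25 → sign −
step 1: pivot -1/25 → sign −
signature = (0, 2, 0)

Answer: (0, 2, 0)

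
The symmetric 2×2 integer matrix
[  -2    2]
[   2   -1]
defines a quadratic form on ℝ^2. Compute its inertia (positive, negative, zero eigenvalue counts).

step 0: pivot -2 → sign −
step 1: pivot 1 → sign +
signature = (1, 1, 0)

Answer: (1, 1, 0)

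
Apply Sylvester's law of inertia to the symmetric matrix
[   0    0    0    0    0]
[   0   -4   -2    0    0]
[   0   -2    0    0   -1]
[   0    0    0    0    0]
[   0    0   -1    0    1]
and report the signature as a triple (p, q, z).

step 0: pivot -4 → sign −
step 1: pivot 1 → sign +
step 2: row/col 2 already zero → sign 0
step 3: row/col 3 already zero → sign 0
step 4: row/col 4 already zero → sign 0
signature = (1, 1, 3)

Answer: (1, 1, 3)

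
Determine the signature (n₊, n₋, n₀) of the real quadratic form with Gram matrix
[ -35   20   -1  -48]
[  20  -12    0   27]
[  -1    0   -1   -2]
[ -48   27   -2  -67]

Answer: (0, 4, 0)

Derivation:
step 0: pivot -35 → sign −
step 1: pivot -4/7 → sign −
step 2: pivot -2/5 → sign −
step 3: pivot -3/4 → sign −
signature = (0, 4, 0)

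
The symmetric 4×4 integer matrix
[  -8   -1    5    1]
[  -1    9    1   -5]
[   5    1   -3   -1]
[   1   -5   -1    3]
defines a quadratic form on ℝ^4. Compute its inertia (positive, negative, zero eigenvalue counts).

step 0: pivot -8 → sign −
step 1: pivot 73/8 → sign +
step 2: pivot 8/73 → sign +
step 3: row/col 3 already zero → sign 0
signature = (2, 1, 1)

Answer: (2, 1, 1)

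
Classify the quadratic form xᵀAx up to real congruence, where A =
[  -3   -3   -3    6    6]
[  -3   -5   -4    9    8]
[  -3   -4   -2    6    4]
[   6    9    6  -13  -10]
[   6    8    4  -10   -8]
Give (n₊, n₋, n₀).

Answer: (2, 3, 0)

Derivation:
step 0: pivot -3 → sign −
step 1: pivot -2 → sign −
step 2: pivot 3/2 → sign +
step 3: pivot 2 → sign +
step 4: pivot -2 → sign −
signature = (2, 3, 0)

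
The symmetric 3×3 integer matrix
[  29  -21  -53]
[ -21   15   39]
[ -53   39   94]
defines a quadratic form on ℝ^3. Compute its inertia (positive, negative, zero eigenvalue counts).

Answer: (1, 2, 0)

Derivation:
step 0: pivot 29 → sign +
step 1: pivot -6/29 → sign −
step 2: pivot -1 → sign −
signature = (1, 2, 0)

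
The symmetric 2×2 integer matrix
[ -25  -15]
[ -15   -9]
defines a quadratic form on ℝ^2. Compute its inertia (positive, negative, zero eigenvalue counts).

step 0: pivot -25 → sign −
step 1: row/col 1 already zero → sign 0
signature = (0, 1, 1)

Answer: (0, 1, 1)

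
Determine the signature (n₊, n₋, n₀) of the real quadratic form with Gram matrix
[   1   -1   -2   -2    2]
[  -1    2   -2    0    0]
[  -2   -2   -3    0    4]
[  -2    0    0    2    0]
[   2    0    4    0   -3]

step 0: pivot 1 → sign +
step 1: pivot 1 → sign +
step 2: pivot -23 → sign −
step 3: pivot 6/23 → sign +
step 4: pivot -1/3 → sign −
signature = (3, 2, 0)

Answer: (3, 2, 0)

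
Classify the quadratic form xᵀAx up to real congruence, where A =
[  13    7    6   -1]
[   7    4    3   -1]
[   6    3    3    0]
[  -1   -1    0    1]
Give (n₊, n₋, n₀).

Answer: (2, 0, 2)

Derivation:
step 0: pivot 13 → sign +
step 1: pivot 3/13 → sign +
step 2: row/col 2 already zero → sign 0
step 3: row/col 3 already zero → sign 0
signature = (2, 0, 2)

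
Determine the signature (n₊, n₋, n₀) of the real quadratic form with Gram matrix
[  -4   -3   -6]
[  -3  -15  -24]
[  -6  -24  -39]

step 0: pivot -4 → sign −
step 1: pivot -51/4 → sign −
step 2: pivot -3/17 → sign −
signature = (0, 3, 0)

Answer: (0, 3, 0)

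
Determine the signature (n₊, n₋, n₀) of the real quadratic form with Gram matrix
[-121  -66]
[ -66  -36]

Answer: (0, 1, 1)

Derivation:
step 0: pivot -121 → sign −
step 1: row/col 1 already zero → sign 0
signature = (0, 1, 1)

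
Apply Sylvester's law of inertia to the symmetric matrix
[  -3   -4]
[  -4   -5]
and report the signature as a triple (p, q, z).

Answer: (1, 1, 0)

Derivation:
step 0: pivot -3 → sign −
step 1: pivot 1/3 → sign +
signature = (1, 1, 0)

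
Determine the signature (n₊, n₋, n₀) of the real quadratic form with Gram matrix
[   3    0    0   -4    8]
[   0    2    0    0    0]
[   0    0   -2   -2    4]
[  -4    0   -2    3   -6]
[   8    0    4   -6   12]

step 0: pivot 3 → sign +
step 1: pivot 2 → sign +
step 2: pivot -2 → sign −
step 3: pivot -1/3 → sign −
step 4: row/col 4 already zero → sign 0
signature = (2, 2, 1)

Answer: (2, 2, 1)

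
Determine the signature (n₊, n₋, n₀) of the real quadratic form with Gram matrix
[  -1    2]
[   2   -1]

step 0: pivot -1 → sign −
step 1: pivot 3 → sign +
signature = (1, 1, 0)

Answer: (1, 1, 0)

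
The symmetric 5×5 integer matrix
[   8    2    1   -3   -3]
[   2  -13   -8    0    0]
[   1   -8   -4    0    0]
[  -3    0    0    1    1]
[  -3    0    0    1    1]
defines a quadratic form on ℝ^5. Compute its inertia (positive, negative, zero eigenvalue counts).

Answer: (2, 2, 1)

Derivation:
step 0: pivot 8 → sign +
step 1: pivot -27/2 → sign −
step 2: pivot 11/12 → sign +
step 3: pivot -1/11 → sign −
step 4: row/col 4 already zero → sign 0
signature = (2, 2, 1)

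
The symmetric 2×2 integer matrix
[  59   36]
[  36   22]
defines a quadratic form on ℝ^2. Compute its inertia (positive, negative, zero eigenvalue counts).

step 0: pivot 59 → sign +
step 1: pivot 2/59 → sign +
signature = (2, 0, 0)

Answer: (2, 0, 0)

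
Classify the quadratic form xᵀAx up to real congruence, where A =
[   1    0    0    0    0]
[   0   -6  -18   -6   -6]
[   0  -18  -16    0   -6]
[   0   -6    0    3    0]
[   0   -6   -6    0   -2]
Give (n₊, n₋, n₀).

Answer: (3, 1, 1)

Derivation:
step 0: pivot 1 → sign +
step 1: pivot -6 → sign −
step 2: pivot 38 → sign +
step 3: pivot 9/19 → sign +
step 4: row/col 4 already zero → sign 0
signature = (3, 1, 1)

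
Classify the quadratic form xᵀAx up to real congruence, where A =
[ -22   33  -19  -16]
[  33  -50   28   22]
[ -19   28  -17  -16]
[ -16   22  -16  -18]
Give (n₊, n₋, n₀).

Answer: (1, 3, 0)

Derivation:
step 0: pivot -22 → sign −
step 1: pivot -1/2 → sign −
step 2: pivot -1/11 → sign −
step 3: pivot 2 → sign +
signature = (1, 3, 0)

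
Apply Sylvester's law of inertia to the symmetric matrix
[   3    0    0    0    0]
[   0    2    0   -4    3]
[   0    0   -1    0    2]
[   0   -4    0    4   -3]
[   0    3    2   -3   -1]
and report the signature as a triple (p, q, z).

step 0: pivot 3 → sign +
step 1: pivot 2 → sign +
step 2: pivot -1 → sign −
step 3: pivot -4 → sign −
step 4: pivot 3/4 → sign +
signature = (3, 2, 0)

Answer: (3, 2, 0)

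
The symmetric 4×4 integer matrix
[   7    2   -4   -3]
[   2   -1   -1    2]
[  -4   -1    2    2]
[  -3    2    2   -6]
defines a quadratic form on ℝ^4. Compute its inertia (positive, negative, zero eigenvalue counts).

Answer: (1, 3, 0)

Derivation:
step 0: pivot 7 → sign +
step 1: pivot -11/7 → sign −
step 2: pivot -3/11 → sign −
step 3: pivot -1 → sign −
signature = (1, 3, 0)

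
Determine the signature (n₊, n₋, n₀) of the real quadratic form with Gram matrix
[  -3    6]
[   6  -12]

Answer: (0, 1, 1)

Derivation:
step 0: pivot -3 → sign −
step 1: row/col 1 already zero → sign 0
signature = (0, 1, 1)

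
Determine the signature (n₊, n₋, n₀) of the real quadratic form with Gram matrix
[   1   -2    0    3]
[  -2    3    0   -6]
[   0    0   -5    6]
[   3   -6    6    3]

step 0: pivot 1 → sign +
step 1: pivot -1 → sign −
step 2: pivot -5 → sign −
step 3: pivot 6/5 → sign +
signature = (2, 2, 0)

Answer: (2, 2, 0)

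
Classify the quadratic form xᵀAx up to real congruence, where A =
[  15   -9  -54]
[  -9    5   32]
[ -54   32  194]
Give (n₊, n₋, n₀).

Answer: (1, 1, 1)

Derivation:
step 0: pivot 15 → sign +
step 1: pivot -2/5 → sign −
step 2: row/col 2 already zero → sign 0
signature = (1, 1, 1)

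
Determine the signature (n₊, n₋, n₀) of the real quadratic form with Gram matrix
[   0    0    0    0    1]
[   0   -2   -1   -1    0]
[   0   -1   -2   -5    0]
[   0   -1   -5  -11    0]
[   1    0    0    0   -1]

step 0: pivot -2 → sign −
step 1: pivot -3/2 → sign −
step 2: pivot 3 → sign +
step 3: pivot -1 → sign −
step 4: pivot 1 → sign +
signature = (2, 3, 0)

Answer: (2, 3, 0)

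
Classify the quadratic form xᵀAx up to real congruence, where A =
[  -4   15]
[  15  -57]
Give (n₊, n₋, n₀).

step 0: pivot -4 → sign −
step 1: pivot -3/4 → sign −
signature = (0, 2, 0)

Answer: (0, 2, 0)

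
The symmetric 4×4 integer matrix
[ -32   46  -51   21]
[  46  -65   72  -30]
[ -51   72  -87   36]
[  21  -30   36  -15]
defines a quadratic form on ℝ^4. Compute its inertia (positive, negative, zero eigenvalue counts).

step 0: pivot -32 → sign −
step 1: pivot 9/8 → sign +
step 2: pivot -29/4 → sign −
step 3: pivot -6/29 → sign −
signature = (1, 3, 0)

Answer: (1, 3, 0)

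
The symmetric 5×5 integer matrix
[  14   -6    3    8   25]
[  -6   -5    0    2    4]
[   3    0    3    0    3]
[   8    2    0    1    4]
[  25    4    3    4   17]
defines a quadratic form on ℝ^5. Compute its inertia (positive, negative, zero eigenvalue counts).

step 0: pivot 14 → sign +
step 1: pivot -53/7 → sign −
step 2: pivot 273/106 → sign +
step 3: pivot 1/13 → sign +
step 4: pivot -2/7 → sign −
signature = (3, 2, 0)

Answer: (3, 2, 0)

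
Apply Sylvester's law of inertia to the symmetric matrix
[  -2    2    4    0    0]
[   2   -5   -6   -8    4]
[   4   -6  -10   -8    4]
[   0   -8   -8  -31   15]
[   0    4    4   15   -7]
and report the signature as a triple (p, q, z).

step 0: pivot -2 → sign −
step 1: pivot -3 → sign −
step 2: pivot -2/3 → sign −
step 3: pivot 1 → sign +
step 4: row/col 4 already zero → sign 0
signature = (1, 3, 1)

Answer: (1, 3, 1)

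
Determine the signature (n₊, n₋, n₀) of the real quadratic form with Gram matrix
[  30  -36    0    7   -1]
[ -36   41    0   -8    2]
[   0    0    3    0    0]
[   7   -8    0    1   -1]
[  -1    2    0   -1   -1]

Answer: (2, 3, 0)

Derivation:
step 0: pivot 30 → sign +
step 1: pivot -11/5 → sign −
step 2: pivot 3 → sign +
step 3: pivot -37/66 → sign −
step 4: pivot -2/37 → sign −
signature = (2, 3, 0)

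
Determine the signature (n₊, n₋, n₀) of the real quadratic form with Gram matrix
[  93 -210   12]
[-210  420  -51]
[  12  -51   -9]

step 0: pivot 93 → sign +
step 1: pivot -1680/31 → sign −
step 2: pivot -3/560 → sign −
signature = (1, 2, 0)

Answer: (1, 2, 0)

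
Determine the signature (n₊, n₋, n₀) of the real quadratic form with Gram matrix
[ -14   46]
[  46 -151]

step 0: pivot -14 → sign −
step 1: pivot 1/7 → sign +
signature = (1, 1, 0)

Answer: (1, 1, 0)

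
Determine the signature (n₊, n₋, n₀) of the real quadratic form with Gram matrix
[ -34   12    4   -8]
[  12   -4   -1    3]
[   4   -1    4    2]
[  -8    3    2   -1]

Answer: (3, 1, 0)

Derivation:
step 0: pivot -34 → sign −
step 1: pivot 4/17 → sign +
step 2: pivot 15/4 → sign +
step 3: pivot 3/5 → sign +
signature = (3, 1, 0)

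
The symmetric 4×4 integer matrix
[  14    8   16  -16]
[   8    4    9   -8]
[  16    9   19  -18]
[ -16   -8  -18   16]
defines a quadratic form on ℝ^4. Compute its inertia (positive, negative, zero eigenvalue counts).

Answer: (2, 1, 1)

Derivation:
step 0: pivot 14 → sign +
step 1: pivot -4/7 → sign −
step 2: pivot 3/4 → sign +
step 3: row/col 3 already zero → sign 0
signature = (2, 1, 1)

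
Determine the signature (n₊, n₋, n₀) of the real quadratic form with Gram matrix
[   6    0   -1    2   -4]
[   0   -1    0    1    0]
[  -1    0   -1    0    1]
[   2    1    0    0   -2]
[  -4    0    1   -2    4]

Answer: (3, 2, 0)

Derivation:
step 0: pivot 6 → sign +
step 1: pivot -1 → sign −
step 2: pivot -7/6 → sign −
step 3: pivot 3/7 → sign +
step 4: pivot 2/3 → sign +
signature = (3, 2, 0)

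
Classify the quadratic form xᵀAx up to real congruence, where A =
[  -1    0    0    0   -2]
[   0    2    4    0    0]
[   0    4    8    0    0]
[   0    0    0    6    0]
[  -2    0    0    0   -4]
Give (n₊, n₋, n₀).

step 0: pivot -1 → sign −
step 1: pivot 2 → sign +
step 2: pivot 6 → sign +
step 3: row/col 3 already zero → sign 0
step 4: row/col 4 already zero → sign 0
signature = (2, 1, 2)

Answer: (2, 1, 2)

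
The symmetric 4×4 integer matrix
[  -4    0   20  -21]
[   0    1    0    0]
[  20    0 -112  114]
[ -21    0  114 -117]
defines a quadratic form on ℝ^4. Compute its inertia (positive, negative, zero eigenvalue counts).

step 0: pivot -4 → sign −
step 1: pivot 1 → sign +
step 2: pivot -12 → sign −
step 3: row/col 3 already zero → sign 0
signature = (1, 2, 1)

Answer: (1, 2, 1)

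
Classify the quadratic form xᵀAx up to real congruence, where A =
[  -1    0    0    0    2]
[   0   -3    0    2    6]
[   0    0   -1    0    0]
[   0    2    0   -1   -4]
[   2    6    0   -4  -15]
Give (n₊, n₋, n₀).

step 0: pivot -1 → sign −
step 1: pivot -3 → sign −
step 2: pivot -1 → sign −
step 3: pivot 1/3 → sign +
step 4: pivot 1 → sign +
signature = (2, 3, 0)

Answer: (2, 3, 0)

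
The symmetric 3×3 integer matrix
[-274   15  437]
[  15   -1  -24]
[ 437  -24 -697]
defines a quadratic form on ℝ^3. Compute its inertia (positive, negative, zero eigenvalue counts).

step 0: pivot -274 → sign −
step 1: pivot -49/274 → sign −
step 2: row/col 2 already zero → sign 0
signature = (0, 2, 1)

Answer: (0, 2, 1)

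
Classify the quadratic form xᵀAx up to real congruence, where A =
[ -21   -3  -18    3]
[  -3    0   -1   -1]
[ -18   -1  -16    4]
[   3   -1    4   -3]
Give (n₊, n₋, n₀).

step 0: pivot -21 → sign −
step 1: pivot 3/7 → sign +
step 2: pivot -19/3 → sign −
step 3: pivot -6/19 → sign −
signature = (1, 3, 0)

Answer: (1, 3, 0)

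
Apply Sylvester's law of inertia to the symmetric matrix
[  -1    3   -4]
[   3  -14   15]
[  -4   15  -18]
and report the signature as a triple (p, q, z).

Answer: (0, 3, 0)

Derivation:
step 0: pivot -1 → sign −
step 1: pivot -5 → sign −
step 2: pivot -1/5 → sign −
signature = (0, 3, 0)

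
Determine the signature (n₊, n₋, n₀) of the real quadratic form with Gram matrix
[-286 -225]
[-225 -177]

Answer: (1, 1, 0)

Derivation:
step 0: pivot -286 → sign −
step 1: pivot 3/286 → sign +
signature = (1, 1, 0)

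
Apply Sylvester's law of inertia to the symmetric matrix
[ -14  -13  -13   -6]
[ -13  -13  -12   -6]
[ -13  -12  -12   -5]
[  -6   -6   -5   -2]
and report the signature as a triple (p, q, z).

step 0: pivot -14 → sign −
step 1: pivot -13/14 → sign −
step 2: pivot 1/13 → sign +
step 3: pivot -3 → sign −
signature = (1, 3, 0)

Answer: (1, 3, 0)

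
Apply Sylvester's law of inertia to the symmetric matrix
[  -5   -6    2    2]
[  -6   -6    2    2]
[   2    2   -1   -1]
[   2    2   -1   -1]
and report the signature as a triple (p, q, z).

Answer: (1, 2, 1)

Derivation:
step 0: pivot -5 → sign −
step 1: pivot 6/5 → sign +
step 2: pivot -1/3 → sign −
step 3: row/col 3 already zero → sign 0
signature = (1, 2, 1)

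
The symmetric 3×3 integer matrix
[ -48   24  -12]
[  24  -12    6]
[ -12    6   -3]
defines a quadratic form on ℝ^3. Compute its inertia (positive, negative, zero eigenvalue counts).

step 0: pivot -48 → sign −
step 1: row/col 1 already zero → sign 0
step 2: row/col 2 already zero → sign 0
signature = (0, 1, 2)

Answer: (0, 1, 2)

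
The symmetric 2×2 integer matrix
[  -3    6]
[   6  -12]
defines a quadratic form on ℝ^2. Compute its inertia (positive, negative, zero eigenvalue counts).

Answer: (0, 1, 1)

Derivation:
step 0: pivot -3 → sign −
step 1: row/col 1 already zero → sign 0
signature = (0, 1, 1)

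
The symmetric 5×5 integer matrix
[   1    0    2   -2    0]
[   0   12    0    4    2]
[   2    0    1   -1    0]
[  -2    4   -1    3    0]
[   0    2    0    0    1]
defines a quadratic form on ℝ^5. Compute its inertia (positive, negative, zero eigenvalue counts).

Answer: (3, 1, 1)

Derivation:
step 0: pivot 1 → sign +
step 1: pivot 12 → sign +
step 2: pivot -3 → sign −
step 3: pivot 2/3 → sign +
step 4: row/col 4 already zero → sign 0
signature = (3, 1, 1)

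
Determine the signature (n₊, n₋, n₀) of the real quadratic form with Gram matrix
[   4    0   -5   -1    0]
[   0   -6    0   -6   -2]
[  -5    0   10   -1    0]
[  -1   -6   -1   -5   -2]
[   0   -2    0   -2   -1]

Answer: (2, 3, 0)

Derivation:
step 0: pivot 4 → sign +
step 1: pivot -6 → sign −
step 2: pivot 15/4 → sign +
step 3: pivot -3/5 → sign −
step 4: pivot -1/3 → sign −
signature = (2, 3, 0)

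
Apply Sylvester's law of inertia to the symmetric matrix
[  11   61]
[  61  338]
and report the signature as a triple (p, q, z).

step 0: pivot 11 → sign +
step 1: pivot -3/11 → sign −
signature = (1, 1, 0)

Answer: (1, 1, 0)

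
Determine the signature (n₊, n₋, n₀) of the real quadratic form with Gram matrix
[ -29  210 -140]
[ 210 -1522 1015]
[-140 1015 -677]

step 0: pivot -29 → sign −
step 1: pivot -38/29 → sign −
step 2: pivot -1/38 → sign −
signature = (0, 3, 0)

Answer: (0, 3, 0)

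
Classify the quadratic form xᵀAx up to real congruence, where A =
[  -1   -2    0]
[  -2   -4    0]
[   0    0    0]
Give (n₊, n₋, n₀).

step 0: pivot -1 → sign −
step 1: row/col 1 already zero → sign 0
step 2: row/col 2 already zero → sign 0
signature = (0, 1, 2)

Answer: (0, 1, 2)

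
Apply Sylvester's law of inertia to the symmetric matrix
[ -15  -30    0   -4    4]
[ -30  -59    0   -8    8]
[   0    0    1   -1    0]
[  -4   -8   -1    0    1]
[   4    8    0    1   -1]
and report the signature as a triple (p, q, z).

Answer: (3, 1, 1)

Derivation:
step 0: pivot -15 → sign −
step 1: pivot 1 → sign +
step 2: pivot 1 → sign +
step 3: pivot 1/15 → sign +
step 4: row/col 4 already zero → sign 0
signature = (3, 1, 1)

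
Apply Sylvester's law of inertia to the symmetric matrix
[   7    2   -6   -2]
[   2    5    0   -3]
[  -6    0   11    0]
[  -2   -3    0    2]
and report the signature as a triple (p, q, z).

Answer: (3, 1, 0)

Derivation:
step 0: pivot 7 → sign +
step 1: pivot 31/7 → sign +
step 2: pivot 161/31 → sign +
step 3: pivot -3/161 → sign −
signature = (3, 1, 0)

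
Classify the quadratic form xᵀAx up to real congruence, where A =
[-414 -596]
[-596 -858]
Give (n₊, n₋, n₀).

step 0: pivot -414 → sign −
step 1: pivot 2/207 → sign +
signature = (1, 1, 0)

Answer: (1, 1, 0)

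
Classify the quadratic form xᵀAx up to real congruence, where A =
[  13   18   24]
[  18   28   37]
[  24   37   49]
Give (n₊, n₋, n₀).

Answer: (3, 0, 0)

Derivation:
step 0: pivot 13 → sign +
step 1: pivot 40/13 → sign +
step 2: pivot 3/40 → sign +
signature = (3, 0, 0)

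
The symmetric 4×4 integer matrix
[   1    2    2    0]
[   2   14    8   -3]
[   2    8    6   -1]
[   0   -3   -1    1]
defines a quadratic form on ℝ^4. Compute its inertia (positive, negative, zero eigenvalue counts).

Answer: (3, 0, 1)

Derivation:
step 0: pivot 1 → sign +
step 1: pivot 10 → sign +
step 2: pivot 2/5 → sign +
step 3: row/col 3 already zero → sign 0
signature = (3, 0, 1)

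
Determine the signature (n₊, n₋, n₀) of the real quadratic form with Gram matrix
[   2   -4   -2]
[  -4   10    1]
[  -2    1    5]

Answer: (2, 1, 0)

Derivation:
step 0: pivot 2 → sign +
step 1: pivot 2 → sign +
step 2: pivot -3/2 → sign −
signature = (2, 1, 0)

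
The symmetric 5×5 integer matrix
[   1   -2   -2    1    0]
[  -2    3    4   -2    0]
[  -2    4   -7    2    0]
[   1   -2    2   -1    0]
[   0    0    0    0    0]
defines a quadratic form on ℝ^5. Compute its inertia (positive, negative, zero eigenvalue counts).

step 0: pivot 1 → sign +
step 1: pivot -1 → sign −
step 2: pivot -11 → sign −
step 3: pivot -6/11 → sign −
step 4: row/col 4 already zero → sign 0
signature = (1, 3, 1)

Answer: (1, 3, 1)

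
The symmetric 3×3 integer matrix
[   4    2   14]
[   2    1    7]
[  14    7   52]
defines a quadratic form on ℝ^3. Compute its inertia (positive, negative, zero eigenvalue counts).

step 0: pivot 4 → sign +
step 1: pivot 3 → sign +
step 2: row/col 2 already zero → sign 0
signature = (2, 0, 1)

Answer: (2, 0, 1)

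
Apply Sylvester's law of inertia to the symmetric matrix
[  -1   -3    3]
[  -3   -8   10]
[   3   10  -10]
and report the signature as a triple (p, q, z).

step 0: pivot -1 → sign −
step 1: pivot 1 → sign +
step 2: pivot -2 → sign −
signature = (1, 2, 0)

Answer: (1, 2, 0)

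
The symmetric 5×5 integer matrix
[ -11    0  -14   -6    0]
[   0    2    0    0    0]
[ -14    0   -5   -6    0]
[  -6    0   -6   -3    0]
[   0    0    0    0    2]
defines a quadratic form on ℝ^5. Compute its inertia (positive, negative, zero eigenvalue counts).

step 0: pivot -11 → sign −
step 1: pivot 2 → sign +
step 2: pivot 141/11 → sign +
step 3: pivot 3/47 → sign +
step 4: pivot 2 → sign +
signature = (4, 1, 0)

Answer: (4, 1, 0)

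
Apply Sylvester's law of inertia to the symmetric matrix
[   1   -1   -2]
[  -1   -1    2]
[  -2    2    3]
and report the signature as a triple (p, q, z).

step 0: pivot 1 → sign +
step 1: pivot -2 → sign −
step 2: pivot -1 → sign −
signature = (1, 2, 0)

Answer: (1, 2, 0)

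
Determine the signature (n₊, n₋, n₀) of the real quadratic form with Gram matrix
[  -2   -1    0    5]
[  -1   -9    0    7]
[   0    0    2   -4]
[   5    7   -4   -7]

Answer: (1, 3, 0)

Derivation:
step 0: pivot -2 → sign −
step 1: pivot -17/2 → sign −
step 2: pivot 2 → sign +
step 3: pivot -2/17 → sign −
signature = (1, 3, 0)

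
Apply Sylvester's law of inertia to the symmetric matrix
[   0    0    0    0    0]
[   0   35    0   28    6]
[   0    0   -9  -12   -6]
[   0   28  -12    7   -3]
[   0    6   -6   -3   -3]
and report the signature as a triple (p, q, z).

Answer: (2, 2, 1)

Derivation:
step 0: pivot 35 → sign +
step 1: pivot -9 → sign −
step 2: pivot 3/5 → sign +
step 3: pivot -2/21 → sign −
step 4: row/col 4 already zero → sign 0
signature = (2, 2, 1)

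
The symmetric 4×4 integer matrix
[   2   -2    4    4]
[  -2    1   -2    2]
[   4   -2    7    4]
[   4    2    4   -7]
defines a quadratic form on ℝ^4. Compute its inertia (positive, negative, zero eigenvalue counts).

step 0: pivot 2 → sign +
step 1: pivot -1 → sign −
step 2: pivot 3 → sign +
step 3: pivot -1/3 → sign −
signature = (2, 2, 0)

Answer: (2, 2, 0)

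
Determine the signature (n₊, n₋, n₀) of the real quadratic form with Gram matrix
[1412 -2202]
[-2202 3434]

Answer: (2, 0, 0)

Derivation:
step 0: pivot 1412 → sign +
step 1: pivot 1/353 → sign +
signature = (2, 0, 0)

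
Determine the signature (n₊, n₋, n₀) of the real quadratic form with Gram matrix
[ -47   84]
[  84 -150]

step 0: pivot -47 → sign −
step 1: pivot 6/47 → sign +
signature = (1, 1, 0)

Answer: (1, 1, 0)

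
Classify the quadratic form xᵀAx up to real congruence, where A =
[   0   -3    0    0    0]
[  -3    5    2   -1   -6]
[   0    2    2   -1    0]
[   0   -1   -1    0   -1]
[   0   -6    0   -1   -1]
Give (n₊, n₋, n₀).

Answer: (3, 2, 0)

Derivation:
step 0: pivot 5 → sign +
step 1: pivot -9/5 → sign −
step 2: pivot 2 → sign +
step 3: pivot -1/2 → sign −
step 4: pivot 1 → sign +
signature = (3, 2, 0)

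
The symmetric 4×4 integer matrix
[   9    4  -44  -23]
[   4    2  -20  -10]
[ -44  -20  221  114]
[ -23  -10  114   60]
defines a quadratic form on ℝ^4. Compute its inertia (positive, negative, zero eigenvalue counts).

step 0: pivot 9 → sign +
step 1: pivot 2/9 → sign +
step 2: pivot 5 → sign +
step 3: pivot 1/5 → sign +
signature = (4, 0, 0)

Answer: (4, 0, 0)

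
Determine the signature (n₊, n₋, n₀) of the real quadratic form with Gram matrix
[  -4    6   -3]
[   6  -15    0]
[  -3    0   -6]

Answer: (0, 3, 0)

Derivation:
step 0: pivot -4 → sign −
step 1: pivot -6 → sign −
step 2: pivot -3/8 → sign −
signature = (0, 3, 0)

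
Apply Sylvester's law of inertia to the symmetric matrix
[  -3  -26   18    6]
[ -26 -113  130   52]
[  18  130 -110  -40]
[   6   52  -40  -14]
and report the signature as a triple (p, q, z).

step 0: pivot -3 → sign −
step 1: pivot 337/3 → sign +
step 2: pivot -2702/337 → sign −
step 3: pivot -6/1351 → sign −
signature = (1, 3, 0)

Answer: (1, 3, 0)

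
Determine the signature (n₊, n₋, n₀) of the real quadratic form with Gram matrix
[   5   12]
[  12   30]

step 0: pivot 5 → sign +
step 1: pivot 6/5 → sign +
signature = (2, 0, 0)

Answer: (2, 0, 0)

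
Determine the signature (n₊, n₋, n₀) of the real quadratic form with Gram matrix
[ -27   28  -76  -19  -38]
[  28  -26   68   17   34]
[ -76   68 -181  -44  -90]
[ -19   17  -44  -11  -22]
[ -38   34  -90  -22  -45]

Answer: (1, 4, 0)

Derivation:
step 0: pivot -27 → sign −
step 1: pivot 82/27 → sign +
step 2: pivot -229/41 → sign −
step 3: pivot -15/458 → sign −
step 4: pivot -1/5 → sign −
signature = (1, 4, 0)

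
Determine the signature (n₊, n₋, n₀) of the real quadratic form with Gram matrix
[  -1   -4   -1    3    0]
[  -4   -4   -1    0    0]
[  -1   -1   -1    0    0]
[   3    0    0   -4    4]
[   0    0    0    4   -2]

Answer: (2, 3, 0)

Derivation:
step 0: pivot -1 → sign −
step 1: pivot 12 → sign +
step 2: pivot -3/4 → sign −
step 3: pivot -7 → sign −
step 4: pivot 2/7 → sign +
signature = (2, 3, 0)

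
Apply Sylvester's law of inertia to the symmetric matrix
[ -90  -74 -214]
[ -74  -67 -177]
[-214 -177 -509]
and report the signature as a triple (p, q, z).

Answer: (1, 2, 0)

Derivation:
step 0: pivot -90 → sign −
step 1: pivot -277/45 → sign −
step 2: pivot 6/277 → sign +
signature = (1, 2, 0)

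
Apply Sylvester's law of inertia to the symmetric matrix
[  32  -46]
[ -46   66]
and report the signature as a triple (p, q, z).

step 0: pivot 32 → sign +
step 1: pivot -1/8 → sign −
signature = (1, 1, 0)

Answer: (1, 1, 0)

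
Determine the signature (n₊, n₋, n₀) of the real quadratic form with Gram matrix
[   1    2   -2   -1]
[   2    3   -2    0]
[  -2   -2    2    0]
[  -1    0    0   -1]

step 0: pivot 1 → sign +
step 1: pivot -1 → sign −
step 2: pivot 2 → sign +
step 3: row/col 3 already zero → sign 0
signature = (2, 1, 1)

Answer: (2, 1, 1)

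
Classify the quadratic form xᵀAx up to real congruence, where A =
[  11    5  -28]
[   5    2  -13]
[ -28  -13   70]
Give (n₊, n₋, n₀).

step 0: pivot 11 → sign +
step 1: pivot -3/11 → sign −
step 2: pivot -1 → sign −
signature = (1, 2, 0)

Answer: (1, 2, 0)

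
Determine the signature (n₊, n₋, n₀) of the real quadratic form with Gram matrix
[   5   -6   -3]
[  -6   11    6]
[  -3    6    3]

Answer: (2, 1, 0)

Derivation:
step 0: pivot 5 → sign +
step 1: pivot 19/5 → sign +
step 2: pivot -6/19 → sign −
signature = (2, 1, 0)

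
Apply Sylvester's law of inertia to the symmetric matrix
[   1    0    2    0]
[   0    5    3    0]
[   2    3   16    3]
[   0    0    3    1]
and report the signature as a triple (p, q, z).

step 0: pivot 1 → sign +
step 1: pivot 5 → sign +
step 2: pivot 51/5 → sign +
step 3: pivot 2/17 → sign +
signature = (4, 0, 0)

Answer: (4, 0, 0)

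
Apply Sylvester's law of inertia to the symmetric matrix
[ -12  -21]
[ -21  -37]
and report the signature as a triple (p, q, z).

Answer: (0, 2, 0)

Derivation:
step 0: pivot -12 → sign −
step 1: pivot -1/4 → sign −
signature = (0, 2, 0)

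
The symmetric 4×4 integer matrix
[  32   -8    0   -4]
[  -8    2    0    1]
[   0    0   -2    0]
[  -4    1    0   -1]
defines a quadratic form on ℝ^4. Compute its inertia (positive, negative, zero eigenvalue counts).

Answer: (1, 2, 1)

Derivation:
step 0: pivot 32 → sign +
step 1: pivot -2 → sign −
step 2: pivot -3/2 → sign −
step 3: row/col 3 already zero → sign 0
signature = (1, 2, 1)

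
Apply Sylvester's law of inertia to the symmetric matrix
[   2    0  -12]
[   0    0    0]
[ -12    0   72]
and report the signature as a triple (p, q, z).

step 0: pivot 2 → sign +
step 1: row/col 1 already zero → sign 0
step 2: row/col 2 already zero → sign 0
signature = (1, 0, 2)

Answer: (1, 0, 2)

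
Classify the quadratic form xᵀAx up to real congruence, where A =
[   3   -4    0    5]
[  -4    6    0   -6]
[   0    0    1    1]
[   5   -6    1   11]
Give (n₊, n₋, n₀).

step 0: pivot 3 → sign +
step 1: pivot 2/3 → sign +
step 2: pivot 1 → sign +
step 3: pivot 1 → sign +
signature = (4, 0, 0)

Answer: (4, 0, 0)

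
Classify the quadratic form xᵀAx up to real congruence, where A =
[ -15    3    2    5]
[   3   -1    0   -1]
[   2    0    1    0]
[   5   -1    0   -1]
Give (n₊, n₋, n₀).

step 0: pivot -15 → sign −
step 1: pivot -2/5 → sign −
step 2: pivot 5/3 → sign +
step 3: pivot 2/5 → sign +
signature = (2, 2, 0)

Answer: (2, 2, 0)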